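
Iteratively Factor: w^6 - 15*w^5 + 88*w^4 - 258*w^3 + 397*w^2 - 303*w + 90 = (w - 1)*(w^5 - 14*w^4 + 74*w^3 - 184*w^2 + 213*w - 90) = (w - 3)*(w - 1)*(w^4 - 11*w^3 + 41*w^2 - 61*w + 30) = (w - 3)*(w - 1)^2*(w^3 - 10*w^2 + 31*w - 30) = (w - 3)*(w - 2)*(w - 1)^2*(w^2 - 8*w + 15) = (w - 5)*(w - 3)*(w - 2)*(w - 1)^2*(w - 3)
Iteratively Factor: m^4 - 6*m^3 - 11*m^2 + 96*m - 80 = (m - 5)*(m^3 - m^2 - 16*m + 16) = (m - 5)*(m + 4)*(m^2 - 5*m + 4) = (m - 5)*(m - 1)*(m + 4)*(m - 4)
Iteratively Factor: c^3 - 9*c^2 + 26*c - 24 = (c - 4)*(c^2 - 5*c + 6) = (c - 4)*(c - 2)*(c - 3)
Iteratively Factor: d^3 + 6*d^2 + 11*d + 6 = (d + 2)*(d^2 + 4*d + 3) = (d + 1)*(d + 2)*(d + 3)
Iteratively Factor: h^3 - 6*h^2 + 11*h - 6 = (h - 3)*(h^2 - 3*h + 2) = (h - 3)*(h - 2)*(h - 1)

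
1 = 1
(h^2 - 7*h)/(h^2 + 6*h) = (h - 7)/(h + 6)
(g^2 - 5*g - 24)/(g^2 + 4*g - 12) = (g^2 - 5*g - 24)/(g^2 + 4*g - 12)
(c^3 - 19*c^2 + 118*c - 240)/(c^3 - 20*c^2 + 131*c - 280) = (c - 6)/(c - 7)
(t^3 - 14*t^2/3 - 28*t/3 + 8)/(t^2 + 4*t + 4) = (t^2 - 20*t/3 + 4)/(t + 2)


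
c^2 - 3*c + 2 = (c - 2)*(c - 1)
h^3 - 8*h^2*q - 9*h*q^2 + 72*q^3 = (h - 8*q)*(h - 3*q)*(h + 3*q)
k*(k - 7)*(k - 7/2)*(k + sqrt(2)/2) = k^4 - 21*k^3/2 + sqrt(2)*k^3/2 - 21*sqrt(2)*k^2/4 + 49*k^2/2 + 49*sqrt(2)*k/4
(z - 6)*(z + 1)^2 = z^3 - 4*z^2 - 11*z - 6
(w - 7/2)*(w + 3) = w^2 - w/2 - 21/2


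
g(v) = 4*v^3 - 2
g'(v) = 12*v^2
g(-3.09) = -120.01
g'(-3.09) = 114.58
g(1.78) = 20.56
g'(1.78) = 38.02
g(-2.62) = -73.94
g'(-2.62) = 82.37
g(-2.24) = -46.96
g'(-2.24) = 60.21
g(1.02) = 2.24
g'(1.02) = 12.48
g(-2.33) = -52.60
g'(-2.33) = 65.15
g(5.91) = 823.70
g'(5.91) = 419.14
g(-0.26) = -2.07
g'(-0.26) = 0.81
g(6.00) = 862.00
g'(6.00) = 432.00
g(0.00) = -2.00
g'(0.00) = 0.00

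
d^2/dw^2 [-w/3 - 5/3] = 0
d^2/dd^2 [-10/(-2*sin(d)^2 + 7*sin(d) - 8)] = 10*(-16*sin(d)^4 + 42*sin(d)^3 + 39*sin(d)^2 - 140*sin(d) + 66)/(-7*sin(d) - cos(2*d) + 9)^3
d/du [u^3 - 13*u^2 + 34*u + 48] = 3*u^2 - 26*u + 34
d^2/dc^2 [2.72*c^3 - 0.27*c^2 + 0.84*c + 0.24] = 16.32*c - 0.54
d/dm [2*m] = 2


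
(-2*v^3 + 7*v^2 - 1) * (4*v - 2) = -8*v^4 + 32*v^3 - 14*v^2 - 4*v + 2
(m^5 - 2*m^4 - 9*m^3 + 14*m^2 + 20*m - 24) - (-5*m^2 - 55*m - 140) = m^5 - 2*m^4 - 9*m^3 + 19*m^2 + 75*m + 116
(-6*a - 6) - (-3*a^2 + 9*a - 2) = 3*a^2 - 15*a - 4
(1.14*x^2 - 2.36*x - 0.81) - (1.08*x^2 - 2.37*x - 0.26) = 0.0599999999999998*x^2 + 0.0100000000000002*x - 0.55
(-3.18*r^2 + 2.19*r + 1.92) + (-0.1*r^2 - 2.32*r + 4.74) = -3.28*r^2 - 0.13*r + 6.66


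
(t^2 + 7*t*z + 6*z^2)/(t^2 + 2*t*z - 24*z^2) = (-t - z)/(-t + 4*z)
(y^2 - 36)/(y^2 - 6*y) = (y + 6)/y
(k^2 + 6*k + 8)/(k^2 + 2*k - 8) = (k + 2)/(k - 2)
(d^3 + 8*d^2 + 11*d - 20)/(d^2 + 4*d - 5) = d + 4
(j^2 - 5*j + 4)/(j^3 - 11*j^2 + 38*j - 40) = (j - 1)/(j^2 - 7*j + 10)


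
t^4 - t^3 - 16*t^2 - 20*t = t*(t - 5)*(t + 2)^2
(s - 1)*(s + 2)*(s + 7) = s^3 + 8*s^2 + 5*s - 14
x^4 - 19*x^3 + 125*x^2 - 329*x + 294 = (x - 7)^2*(x - 3)*(x - 2)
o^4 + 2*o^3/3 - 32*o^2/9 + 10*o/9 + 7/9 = (o - 1)^2*(o + 1/3)*(o + 7/3)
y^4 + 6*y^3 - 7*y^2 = y^2*(y - 1)*(y + 7)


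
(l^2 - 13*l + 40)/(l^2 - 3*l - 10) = (l - 8)/(l + 2)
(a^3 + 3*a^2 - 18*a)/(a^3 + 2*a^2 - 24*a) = (a - 3)/(a - 4)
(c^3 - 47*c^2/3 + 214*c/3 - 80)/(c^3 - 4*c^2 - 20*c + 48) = (3*c^2 - 29*c + 40)/(3*(c^2 + 2*c - 8))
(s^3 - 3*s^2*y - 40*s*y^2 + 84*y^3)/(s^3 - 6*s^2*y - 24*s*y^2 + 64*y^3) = (-s^2 + s*y + 42*y^2)/(-s^2 + 4*s*y + 32*y^2)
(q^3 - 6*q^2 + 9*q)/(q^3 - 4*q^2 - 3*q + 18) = q/(q + 2)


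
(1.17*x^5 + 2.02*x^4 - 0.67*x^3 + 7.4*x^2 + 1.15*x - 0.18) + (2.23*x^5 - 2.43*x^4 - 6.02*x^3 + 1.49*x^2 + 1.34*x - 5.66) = 3.4*x^5 - 0.41*x^4 - 6.69*x^3 + 8.89*x^2 + 2.49*x - 5.84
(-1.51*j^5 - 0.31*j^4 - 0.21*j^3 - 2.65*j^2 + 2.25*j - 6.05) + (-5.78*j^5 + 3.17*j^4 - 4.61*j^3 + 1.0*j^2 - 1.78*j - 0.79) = -7.29*j^5 + 2.86*j^4 - 4.82*j^3 - 1.65*j^2 + 0.47*j - 6.84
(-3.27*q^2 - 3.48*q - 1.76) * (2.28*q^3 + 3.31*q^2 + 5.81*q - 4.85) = -7.4556*q^5 - 18.7581*q^4 - 34.5303*q^3 - 10.1849*q^2 + 6.6524*q + 8.536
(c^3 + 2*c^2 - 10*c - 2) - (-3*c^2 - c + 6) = c^3 + 5*c^2 - 9*c - 8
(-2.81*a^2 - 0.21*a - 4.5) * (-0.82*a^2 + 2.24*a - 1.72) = 2.3042*a^4 - 6.1222*a^3 + 8.0528*a^2 - 9.7188*a + 7.74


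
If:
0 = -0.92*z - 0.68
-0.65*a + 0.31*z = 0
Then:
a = -0.35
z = -0.74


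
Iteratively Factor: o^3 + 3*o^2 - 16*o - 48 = (o - 4)*(o^2 + 7*o + 12) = (o - 4)*(o + 4)*(o + 3)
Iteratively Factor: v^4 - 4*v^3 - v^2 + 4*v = (v - 1)*(v^3 - 3*v^2 - 4*v) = v*(v - 1)*(v^2 - 3*v - 4) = v*(v - 4)*(v - 1)*(v + 1)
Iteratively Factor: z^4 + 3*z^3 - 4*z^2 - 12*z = (z + 2)*(z^3 + z^2 - 6*z) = z*(z + 2)*(z^2 + z - 6) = z*(z - 2)*(z + 2)*(z + 3)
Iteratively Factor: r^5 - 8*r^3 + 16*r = (r)*(r^4 - 8*r^2 + 16) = r*(r - 2)*(r^3 + 2*r^2 - 4*r - 8) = r*(r - 2)*(r + 2)*(r^2 - 4) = r*(r - 2)*(r + 2)^2*(r - 2)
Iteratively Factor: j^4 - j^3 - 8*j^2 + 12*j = (j - 2)*(j^3 + j^2 - 6*j) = (j - 2)^2*(j^2 + 3*j) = j*(j - 2)^2*(j + 3)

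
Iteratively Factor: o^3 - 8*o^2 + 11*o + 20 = (o - 5)*(o^2 - 3*o - 4) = (o - 5)*(o - 4)*(o + 1)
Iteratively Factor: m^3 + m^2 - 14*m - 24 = (m + 2)*(m^2 - m - 12) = (m + 2)*(m + 3)*(m - 4)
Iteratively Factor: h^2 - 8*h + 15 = (h - 3)*(h - 5)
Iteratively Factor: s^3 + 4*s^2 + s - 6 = (s + 3)*(s^2 + s - 2) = (s + 2)*(s + 3)*(s - 1)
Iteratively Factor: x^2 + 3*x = (x)*(x + 3)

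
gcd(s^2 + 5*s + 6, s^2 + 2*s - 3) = s + 3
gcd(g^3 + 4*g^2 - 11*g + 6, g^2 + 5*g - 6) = g^2 + 5*g - 6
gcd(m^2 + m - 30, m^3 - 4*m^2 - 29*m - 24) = 1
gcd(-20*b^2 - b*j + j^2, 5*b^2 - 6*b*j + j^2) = 5*b - j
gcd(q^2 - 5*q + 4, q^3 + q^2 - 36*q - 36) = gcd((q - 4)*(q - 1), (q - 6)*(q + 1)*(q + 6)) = 1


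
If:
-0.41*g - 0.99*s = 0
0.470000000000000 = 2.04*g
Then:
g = 0.23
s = -0.10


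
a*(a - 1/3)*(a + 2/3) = a^3 + a^2/3 - 2*a/9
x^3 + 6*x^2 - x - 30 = (x - 2)*(x + 3)*(x + 5)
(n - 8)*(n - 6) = n^2 - 14*n + 48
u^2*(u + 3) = u^3 + 3*u^2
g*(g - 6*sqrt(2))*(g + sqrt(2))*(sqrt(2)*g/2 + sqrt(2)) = sqrt(2)*g^4/2 - 5*g^3 + sqrt(2)*g^3 - 10*g^2 - 6*sqrt(2)*g^2 - 12*sqrt(2)*g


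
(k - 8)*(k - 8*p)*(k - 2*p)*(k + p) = k^4 - 9*k^3*p - 8*k^3 + 6*k^2*p^2 + 72*k^2*p + 16*k*p^3 - 48*k*p^2 - 128*p^3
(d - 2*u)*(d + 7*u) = d^2 + 5*d*u - 14*u^2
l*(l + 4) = l^2 + 4*l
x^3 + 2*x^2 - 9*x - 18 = (x - 3)*(x + 2)*(x + 3)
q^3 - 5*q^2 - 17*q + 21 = (q - 7)*(q - 1)*(q + 3)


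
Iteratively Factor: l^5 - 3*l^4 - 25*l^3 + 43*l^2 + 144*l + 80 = (l - 5)*(l^4 + 2*l^3 - 15*l^2 - 32*l - 16) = (l - 5)*(l + 1)*(l^3 + l^2 - 16*l - 16) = (l - 5)*(l + 1)*(l + 4)*(l^2 - 3*l - 4) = (l - 5)*(l + 1)^2*(l + 4)*(l - 4)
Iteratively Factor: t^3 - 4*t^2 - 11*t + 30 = (t - 2)*(t^2 - 2*t - 15) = (t - 5)*(t - 2)*(t + 3)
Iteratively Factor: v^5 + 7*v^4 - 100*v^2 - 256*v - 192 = (v + 2)*(v^4 + 5*v^3 - 10*v^2 - 80*v - 96) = (v + 2)*(v + 3)*(v^3 + 2*v^2 - 16*v - 32) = (v - 4)*(v + 2)*(v + 3)*(v^2 + 6*v + 8) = (v - 4)*(v + 2)*(v + 3)*(v + 4)*(v + 2)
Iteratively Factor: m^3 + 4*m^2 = (m)*(m^2 + 4*m) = m^2*(m + 4)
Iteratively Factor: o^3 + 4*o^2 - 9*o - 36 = (o - 3)*(o^2 + 7*o + 12) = (o - 3)*(o + 4)*(o + 3)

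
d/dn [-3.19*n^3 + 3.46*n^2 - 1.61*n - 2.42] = -9.57*n^2 + 6.92*n - 1.61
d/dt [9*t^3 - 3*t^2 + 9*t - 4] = 27*t^2 - 6*t + 9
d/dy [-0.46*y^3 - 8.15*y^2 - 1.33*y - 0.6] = -1.38*y^2 - 16.3*y - 1.33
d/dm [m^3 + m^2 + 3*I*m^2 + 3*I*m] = 3*m^2 + m*(2 + 6*I) + 3*I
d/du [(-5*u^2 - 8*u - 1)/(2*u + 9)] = 10*(-u^2 - 9*u - 7)/(4*u^2 + 36*u + 81)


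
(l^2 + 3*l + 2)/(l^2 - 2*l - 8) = (l + 1)/(l - 4)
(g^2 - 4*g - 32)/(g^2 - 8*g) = (g + 4)/g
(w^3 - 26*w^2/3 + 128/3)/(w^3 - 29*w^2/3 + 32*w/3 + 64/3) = (w + 2)/(w + 1)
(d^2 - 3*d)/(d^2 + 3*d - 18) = d/(d + 6)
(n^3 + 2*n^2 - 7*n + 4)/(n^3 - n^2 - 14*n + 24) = (n^2 - 2*n + 1)/(n^2 - 5*n + 6)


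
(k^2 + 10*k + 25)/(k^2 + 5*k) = (k + 5)/k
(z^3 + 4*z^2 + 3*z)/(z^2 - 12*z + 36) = z*(z^2 + 4*z + 3)/(z^2 - 12*z + 36)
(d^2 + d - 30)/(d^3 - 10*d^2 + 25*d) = (d + 6)/(d*(d - 5))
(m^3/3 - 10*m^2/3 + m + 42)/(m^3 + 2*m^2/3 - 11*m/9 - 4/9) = 3*(m^3 - 10*m^2 + 3*m + 126)/(9*m^3 + 6*m^2 - 11*m - 4)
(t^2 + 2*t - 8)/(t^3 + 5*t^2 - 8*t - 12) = (t + 4)/(t^2 + 7*t + 6)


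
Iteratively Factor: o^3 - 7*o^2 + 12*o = (o - 3)*(o^2 - 4*o) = o*(o - 3)*(o - 4)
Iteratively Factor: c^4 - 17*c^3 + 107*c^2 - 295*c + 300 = (c - 5)*(c^3 - 12*c^2 + 47*c - 60) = (c - 5)*(c - 4)*(c^2 - 8*c + 15) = (c - 5)^2*(c - 4)*(c - 3)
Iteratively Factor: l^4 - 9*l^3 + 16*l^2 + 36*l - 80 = (l - 5)*(l^3 - 4*l^2 - 4*l + 16) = (l - 5)*(l - 4)*(l^2 - 4) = (l - 5)*(l - 4)*(l - 2)*(l + 2)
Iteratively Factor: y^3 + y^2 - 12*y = (y)*(y^2 + y - 12) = y*(y - 3)*(y + 4)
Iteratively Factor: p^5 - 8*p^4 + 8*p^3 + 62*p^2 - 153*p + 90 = (p - 5)*(p^4 - 3*p^3 - 7*p^2 + 27*p - 18) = (p - 5)*(p - 1)*(p^3 - 2*p^2 - 9*p + 18) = (p - 5)*(p - 1)*(p + 3)*(p^2 - 5*p + 6) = (p - 5)*(p - 3)*(p - 1)*(p + 3)*(p - 2)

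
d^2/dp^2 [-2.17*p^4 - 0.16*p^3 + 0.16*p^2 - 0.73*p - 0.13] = -26.04*p^2 - 0.96*p + 0.32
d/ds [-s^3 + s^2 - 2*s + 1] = -3*s^2 + 2*s - 2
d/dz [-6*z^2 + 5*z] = 5 - 12*z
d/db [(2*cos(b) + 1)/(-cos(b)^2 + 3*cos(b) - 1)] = (-2*cos(b) - cos(2*b) + 4)*sin(b)/(sin(b)^2 + 3*cos(b) - 2)^2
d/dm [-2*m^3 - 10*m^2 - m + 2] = -6*m^2 - 20*m - 1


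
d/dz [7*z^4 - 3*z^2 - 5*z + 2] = 28*z^3 - 6*z - 5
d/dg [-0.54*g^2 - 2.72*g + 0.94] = -1.08*g - 2.72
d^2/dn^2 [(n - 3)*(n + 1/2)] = 2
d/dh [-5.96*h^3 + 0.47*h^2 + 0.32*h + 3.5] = -17.88*h^2 + 0.94*h + 0.32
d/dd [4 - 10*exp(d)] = -10*exp(d)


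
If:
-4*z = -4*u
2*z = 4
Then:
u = 2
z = 2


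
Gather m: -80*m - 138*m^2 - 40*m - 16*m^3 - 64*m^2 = -16*m^3 - 202*m^2 - 120*m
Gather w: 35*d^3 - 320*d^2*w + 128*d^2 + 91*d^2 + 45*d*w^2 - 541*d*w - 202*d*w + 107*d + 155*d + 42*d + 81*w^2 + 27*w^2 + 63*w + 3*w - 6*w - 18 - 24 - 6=35*d^3 + 219*d^2 + 304*d + w^2*(45*d + 108) + w*(-320*d^2 - 743*d + 60) - 48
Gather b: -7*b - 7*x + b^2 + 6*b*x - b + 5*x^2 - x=b^2 + b*(6*x - 8) + 5*x^2 - 8*x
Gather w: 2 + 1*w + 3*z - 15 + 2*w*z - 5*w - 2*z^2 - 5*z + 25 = w*(2*z - 4) - 2*z^2 - 2*z + 12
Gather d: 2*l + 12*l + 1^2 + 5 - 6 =14*l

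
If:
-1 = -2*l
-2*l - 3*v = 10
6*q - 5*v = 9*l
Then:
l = 1/2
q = -83/36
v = -11/3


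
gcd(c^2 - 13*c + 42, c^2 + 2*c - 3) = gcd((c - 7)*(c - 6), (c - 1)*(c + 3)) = 1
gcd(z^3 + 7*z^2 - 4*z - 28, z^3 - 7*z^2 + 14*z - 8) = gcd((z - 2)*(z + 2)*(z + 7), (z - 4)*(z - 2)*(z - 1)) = z - 2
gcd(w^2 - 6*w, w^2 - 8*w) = w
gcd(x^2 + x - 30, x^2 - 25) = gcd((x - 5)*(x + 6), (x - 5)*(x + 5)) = x - 5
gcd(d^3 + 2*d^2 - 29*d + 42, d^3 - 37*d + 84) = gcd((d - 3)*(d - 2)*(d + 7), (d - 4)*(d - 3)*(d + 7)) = d^2 + 4*d - 21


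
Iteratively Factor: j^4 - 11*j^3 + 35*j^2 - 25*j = (j - 5)*(j^3 - 6*j^2 + 5*j) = (j - 5)^2*(j^2 - j) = (j - 5)^2*(j - 1)*(j)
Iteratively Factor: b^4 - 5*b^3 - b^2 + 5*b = (b - 5)*(b^3 - b) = (b - 5)*(b + 1)*(b^2 - b) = (b - 5)*(b - 1)*(b + 1)*(b)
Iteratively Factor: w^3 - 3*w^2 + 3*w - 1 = (w - 1)*(w^2 - 2*w + 1) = (w - 1)^2*(w - 1)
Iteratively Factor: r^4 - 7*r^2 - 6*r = (r + 2)*(r^3 - 2*r^2 - 3*r) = r*(r + 2)*(r^2 - 2*r - 3) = r*(r + 1)*(r + 2)*(r - 3)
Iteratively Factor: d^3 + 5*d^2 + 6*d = (d + 3)*(d^2 + 2*d) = d*(d + 3)*(d + 2)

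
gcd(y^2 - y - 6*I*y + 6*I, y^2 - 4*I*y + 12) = y - 6*I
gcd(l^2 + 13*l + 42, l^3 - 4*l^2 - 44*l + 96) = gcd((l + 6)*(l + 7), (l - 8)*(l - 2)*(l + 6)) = l + 6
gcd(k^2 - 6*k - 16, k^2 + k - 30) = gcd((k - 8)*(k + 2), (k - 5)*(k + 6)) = 1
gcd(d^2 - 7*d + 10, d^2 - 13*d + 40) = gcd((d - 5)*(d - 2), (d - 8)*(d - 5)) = d - 5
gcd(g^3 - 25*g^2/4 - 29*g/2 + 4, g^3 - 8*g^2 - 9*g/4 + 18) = g - 8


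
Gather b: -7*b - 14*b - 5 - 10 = -21*b - 15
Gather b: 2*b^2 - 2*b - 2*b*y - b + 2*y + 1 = 2*b^2 + b*(-2*y - 3) + 2*y + 1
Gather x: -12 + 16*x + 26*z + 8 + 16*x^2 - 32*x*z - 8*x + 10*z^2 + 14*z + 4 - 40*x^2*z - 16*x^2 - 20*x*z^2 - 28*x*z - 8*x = -40*x^2*z + x*(-20*z^2 - 60*z) + 10*z^2 + 40*z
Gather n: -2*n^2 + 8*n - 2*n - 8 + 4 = -2*n^2 + 6*n - 4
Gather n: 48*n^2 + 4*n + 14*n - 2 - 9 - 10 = 48*n^2 + 18*n - 21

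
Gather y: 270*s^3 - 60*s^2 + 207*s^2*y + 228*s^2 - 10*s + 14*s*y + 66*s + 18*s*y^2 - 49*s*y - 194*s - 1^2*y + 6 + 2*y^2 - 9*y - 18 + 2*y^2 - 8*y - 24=270*s^3 + 168*s^2 - 138*s + y^2*(18*s + 4) + y*(207*s^2 - 35*s - 18) - 36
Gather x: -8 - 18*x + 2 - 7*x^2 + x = -7*x^2 - 17*x - 6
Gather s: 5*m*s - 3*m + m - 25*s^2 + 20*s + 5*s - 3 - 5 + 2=-2*m - 25*s^2 + s*(5*m + 25) - 6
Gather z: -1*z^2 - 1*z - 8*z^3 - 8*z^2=-8*z^3 - 9*z^2 - z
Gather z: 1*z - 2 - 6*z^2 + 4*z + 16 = -6*z^2 + 5*z + 14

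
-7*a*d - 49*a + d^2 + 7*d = (-7*a + d)*(d + 7)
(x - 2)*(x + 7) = x^2 + 5*x - 14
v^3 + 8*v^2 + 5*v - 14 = (v - 1)*(v + 2)*(v + 7)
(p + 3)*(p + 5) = p^2 + 8*p + 15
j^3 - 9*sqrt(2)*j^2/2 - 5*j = j*(j - 5*sqrt(2))*(j + sqrt(2)/2)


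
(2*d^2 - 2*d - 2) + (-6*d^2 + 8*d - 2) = -4*d^2 + 6*d - 4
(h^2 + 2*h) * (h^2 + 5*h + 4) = h^4 + 7*h^3 + 14*h^2 + 8*h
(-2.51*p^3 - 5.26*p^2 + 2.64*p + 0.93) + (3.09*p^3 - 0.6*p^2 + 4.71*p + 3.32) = 0.58*p^3 - 5.86*p^2 + 7.35*p + 4.25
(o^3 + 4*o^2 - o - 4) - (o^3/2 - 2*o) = o^3/2 + 4*o^2 + o - 4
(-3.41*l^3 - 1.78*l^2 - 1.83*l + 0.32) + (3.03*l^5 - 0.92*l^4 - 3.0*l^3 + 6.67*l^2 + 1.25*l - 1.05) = 3.03*l^5 - 0.92*l^4 - 6.41*l^3 + 4.89*l^2 - 0.58*l - 0.73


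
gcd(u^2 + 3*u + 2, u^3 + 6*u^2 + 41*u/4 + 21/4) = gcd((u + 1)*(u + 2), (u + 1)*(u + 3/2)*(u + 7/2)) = u + 1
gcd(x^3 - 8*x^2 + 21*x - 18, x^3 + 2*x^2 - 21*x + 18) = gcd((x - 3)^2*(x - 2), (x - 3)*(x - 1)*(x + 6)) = x - 3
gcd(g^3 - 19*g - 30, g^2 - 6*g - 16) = g + 2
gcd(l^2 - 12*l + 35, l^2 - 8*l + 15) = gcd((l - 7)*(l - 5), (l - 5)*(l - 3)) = l - 5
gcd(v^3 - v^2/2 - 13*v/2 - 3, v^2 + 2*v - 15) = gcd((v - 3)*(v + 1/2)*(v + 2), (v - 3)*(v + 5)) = v - 3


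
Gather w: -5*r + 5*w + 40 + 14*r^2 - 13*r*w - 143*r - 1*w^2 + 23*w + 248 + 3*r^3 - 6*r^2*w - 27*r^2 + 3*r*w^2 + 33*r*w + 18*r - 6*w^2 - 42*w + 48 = 3*r^3 - 13*r^2 - 130*r + w^2*(3*r - 7) + w*(-6*r^2 + 20*r - 14) + 336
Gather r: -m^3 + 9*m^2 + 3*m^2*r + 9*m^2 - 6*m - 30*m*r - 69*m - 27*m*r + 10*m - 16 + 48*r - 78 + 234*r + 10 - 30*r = -m^3 + 18*m^2 - 65*m + r*(3*m^2 - 57*m + 252) - 84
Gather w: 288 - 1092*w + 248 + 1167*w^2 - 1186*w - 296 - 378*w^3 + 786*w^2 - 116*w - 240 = -378*w^3 + 1953*w^2 - 2394*w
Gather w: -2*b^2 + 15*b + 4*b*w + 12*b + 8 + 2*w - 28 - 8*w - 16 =-2*b^2 + 27*b + w*(4*b - 6) - 36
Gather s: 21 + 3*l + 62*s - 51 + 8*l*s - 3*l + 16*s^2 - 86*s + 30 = 16*s^2 + s*(8*l - 24)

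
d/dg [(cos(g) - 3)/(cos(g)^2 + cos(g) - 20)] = (cos(g)^2 - 6*cos(g) + 17)*sin(g)/(cos(g)^2 + cos(g) - 20)^2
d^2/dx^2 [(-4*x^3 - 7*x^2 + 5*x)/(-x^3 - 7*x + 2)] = 2*(7*x^6 - 99*x^5 - 99*x^4 + 329*x^3 - 228*x^2 + 48*x - 42)/(x^9 + 21*x^7 - 6*x^6 + 147*x^5 - 84*x^4 + 355*x^3 - 294*x^2 + 84*x - 8)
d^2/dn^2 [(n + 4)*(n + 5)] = 2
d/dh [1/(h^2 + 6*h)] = 2*(-h - 3)/(h^2*(h + 6)^2)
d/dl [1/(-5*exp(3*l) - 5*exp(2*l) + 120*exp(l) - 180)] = (3*exp(2*l) + 2*exp(l) - 24)*exp(l)/(5*(exp(3*l) + exp(2*l) - 24*exp(l) + 36)^2)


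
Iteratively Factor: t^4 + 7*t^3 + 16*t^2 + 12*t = (t + 2)*(t^3 + 5*t^2 + 6*t) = (t + 2)*(t + 3)*(t^2 + 2*t) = (t + 2)^2*(t + 3)*(t)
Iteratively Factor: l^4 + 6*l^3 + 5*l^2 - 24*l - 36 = (l - 2)*(l^3 + 8*l^2 + 21*l + 18) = (l - 2)*(l + 3)*(l^2 + 5*l + 6) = (l - 2)*(l + 2)*(l + 3)*(l + 3)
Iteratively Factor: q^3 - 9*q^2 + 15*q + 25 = (q + 1)*(q^2 - 10*q + 25) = (q - 5)*(q + 1)*(q - 5)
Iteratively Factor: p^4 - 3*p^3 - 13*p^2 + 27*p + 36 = (p + 3)*(p^3 - 6*p^2 + 5*p + 12) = (p - 3)*(p + 3)*(p^2 - 3*p - 4) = (p - 3)*(p + 1)*(p + 3)*(p - 4)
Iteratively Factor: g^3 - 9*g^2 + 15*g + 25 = (g - 5)*(g^2 - 4*g - 5) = (g - 5)^2*(g + 1)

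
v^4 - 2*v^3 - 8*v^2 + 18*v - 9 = (v - 3)*(v - 1)^2*(v + 3)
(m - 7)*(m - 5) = m^2 - 12*m + 35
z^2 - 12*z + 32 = (z - 8)*(z - 4)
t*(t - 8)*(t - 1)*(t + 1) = t^4 - 8*t^3 - t^2 + 8*t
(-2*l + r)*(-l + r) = 2*l^2 - 3*l*r + r^2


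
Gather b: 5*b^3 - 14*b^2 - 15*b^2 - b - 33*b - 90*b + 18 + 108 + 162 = 5*b^3 - 29*b^2 - 124*b + 288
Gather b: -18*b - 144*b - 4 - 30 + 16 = -162*b - 18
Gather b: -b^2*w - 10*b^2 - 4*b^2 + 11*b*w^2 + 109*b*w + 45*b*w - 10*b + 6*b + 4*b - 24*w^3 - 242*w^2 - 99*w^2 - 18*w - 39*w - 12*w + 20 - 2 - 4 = b^2*(-w - 14) + b*(11*w^2 + 154*w) - 24*w^3 - 341*w^2 - 69*w + 14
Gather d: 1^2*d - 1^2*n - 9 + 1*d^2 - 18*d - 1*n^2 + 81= d^2 - 17*d - n^2 - n + 72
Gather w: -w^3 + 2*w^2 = -w^3 + 2*w^2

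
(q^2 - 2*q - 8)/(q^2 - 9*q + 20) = (q + 2)/(q - 5)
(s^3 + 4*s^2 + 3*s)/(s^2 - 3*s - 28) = s*(s^2 + 4*s + 3)/(s^2 - 3*s - 28)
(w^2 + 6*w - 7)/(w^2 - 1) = (w + 7)/(w + 1)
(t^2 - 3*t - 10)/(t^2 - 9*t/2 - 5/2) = 2*(t + 2)/(2*t + 1)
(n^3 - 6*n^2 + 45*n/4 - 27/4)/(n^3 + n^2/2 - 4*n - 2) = (4*n^3 - 24*n^2 + 45*n - 27)/(2*(2*n^3 + n^2 - 8*n - 4))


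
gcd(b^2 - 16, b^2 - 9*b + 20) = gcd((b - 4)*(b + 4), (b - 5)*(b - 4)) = b - 4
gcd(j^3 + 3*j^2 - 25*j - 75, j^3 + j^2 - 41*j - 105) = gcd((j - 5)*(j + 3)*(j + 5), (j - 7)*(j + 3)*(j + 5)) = j^2 + 8*j + 15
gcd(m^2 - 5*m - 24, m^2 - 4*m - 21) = m + 3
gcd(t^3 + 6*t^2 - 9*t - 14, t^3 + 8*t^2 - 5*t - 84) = t + 7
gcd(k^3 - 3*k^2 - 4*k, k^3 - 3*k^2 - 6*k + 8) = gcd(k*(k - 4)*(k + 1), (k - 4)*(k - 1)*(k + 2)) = k - 4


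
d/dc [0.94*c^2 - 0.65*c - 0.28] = 1.88*c - 0.65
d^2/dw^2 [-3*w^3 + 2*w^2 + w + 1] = 4 - 18*w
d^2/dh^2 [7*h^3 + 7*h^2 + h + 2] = 42*h + 14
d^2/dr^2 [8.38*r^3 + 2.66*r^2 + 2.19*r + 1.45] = 50.28*r + 5.32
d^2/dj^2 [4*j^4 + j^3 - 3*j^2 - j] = 48*j^2 + 6*j - 6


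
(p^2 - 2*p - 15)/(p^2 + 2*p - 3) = (p - 5)/(p - 1)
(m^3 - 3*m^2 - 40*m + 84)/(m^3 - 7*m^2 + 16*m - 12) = (m^2 - m - 42)/(m^2 - 5*m + 6)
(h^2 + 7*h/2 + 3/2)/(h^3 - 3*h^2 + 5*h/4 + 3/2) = 2*(h + 3)/(2*h^2 - 7*h + 6)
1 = 1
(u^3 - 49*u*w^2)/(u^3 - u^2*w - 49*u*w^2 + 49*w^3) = u/(u - w)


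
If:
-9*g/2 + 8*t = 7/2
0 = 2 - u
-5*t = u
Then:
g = -67/45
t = -2/5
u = 2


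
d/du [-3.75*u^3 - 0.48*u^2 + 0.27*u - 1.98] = -11.25*u^2 - 0.96*u + 0.27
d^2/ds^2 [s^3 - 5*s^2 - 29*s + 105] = 6*s - 10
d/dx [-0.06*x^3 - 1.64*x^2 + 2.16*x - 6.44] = -0.18*x^2 - 3.28*x + 2.16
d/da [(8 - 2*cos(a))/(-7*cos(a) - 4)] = -64*sin(a)/(7*cos(a) + 4)^2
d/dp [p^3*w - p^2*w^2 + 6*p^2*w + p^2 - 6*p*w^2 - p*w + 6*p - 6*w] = 3*p^2*w - 2*p*w^2 + 12*p*w + 2*p - 6*w^2 - w + 6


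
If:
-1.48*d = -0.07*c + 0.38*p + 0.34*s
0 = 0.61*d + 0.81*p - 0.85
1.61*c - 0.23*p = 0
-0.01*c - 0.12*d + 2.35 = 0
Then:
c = -1.97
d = 19.75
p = -13.82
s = -70.92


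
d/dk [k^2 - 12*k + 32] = 2*k - 12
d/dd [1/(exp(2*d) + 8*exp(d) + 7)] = 2*(-exp(d) - 4)*exp(d)/(exp(2*d) + 8*exp(d) + 7)^2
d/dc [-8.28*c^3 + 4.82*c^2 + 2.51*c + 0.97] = -24.84*c^2 + 9.64*c + 2.51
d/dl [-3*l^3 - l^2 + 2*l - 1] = -9*l^2 - 2*l + 2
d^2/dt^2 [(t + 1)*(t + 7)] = 2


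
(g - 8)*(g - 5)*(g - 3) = g^3 - 16*g^2 + 79*g - 120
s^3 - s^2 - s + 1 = (s - 1)^2*(s + 1)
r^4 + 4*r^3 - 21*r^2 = r^2*(r - 3)*(r + 7)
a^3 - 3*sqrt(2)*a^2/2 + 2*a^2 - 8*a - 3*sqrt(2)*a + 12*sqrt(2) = (a - 2)*(a + 4)*(a - 3*sqrt(2)/2)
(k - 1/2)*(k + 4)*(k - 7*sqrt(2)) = k^3 - 7*sqrt(2)*k^2 + 7*k^2/2 - 49*sqrt(2)*k/2 - 2*k + 14*sqrt(2)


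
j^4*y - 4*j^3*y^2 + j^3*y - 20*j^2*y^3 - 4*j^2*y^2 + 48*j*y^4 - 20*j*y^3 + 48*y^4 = (j - 6*y)*(j - 2*y)*(j + 4*y)*(j*y + y)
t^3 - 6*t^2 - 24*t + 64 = (t - 8)*(t - 2)*(t + 4)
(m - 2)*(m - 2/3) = m^2 - 8*m/3 + 4/3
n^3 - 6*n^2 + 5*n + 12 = (n - 4)*(n - 3)*(n + 1)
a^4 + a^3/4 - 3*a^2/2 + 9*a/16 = a*(a - 3/4)*(a - 1/2)*(a + 3/2)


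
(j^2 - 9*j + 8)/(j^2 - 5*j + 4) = (j - 8)/(j - 4)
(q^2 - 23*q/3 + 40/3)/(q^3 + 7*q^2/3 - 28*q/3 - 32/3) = (q - 5)/(q^2 + 5*q + 4)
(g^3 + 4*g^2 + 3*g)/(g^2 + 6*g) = (g^2 + 4*g + 3)/(g + 6)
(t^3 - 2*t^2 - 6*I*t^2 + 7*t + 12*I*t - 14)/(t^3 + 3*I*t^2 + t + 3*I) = (t^2 - t*(2 + 7*I) + 14*I)/(t^2 + 2*I*t + 3)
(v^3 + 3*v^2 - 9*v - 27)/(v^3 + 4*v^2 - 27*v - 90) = (v^2 - 9)/(v^2 + v - 30)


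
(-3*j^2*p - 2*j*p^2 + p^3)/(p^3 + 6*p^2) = (-3*j^2 - 2*j*p + p^2)/(p*(p + 6))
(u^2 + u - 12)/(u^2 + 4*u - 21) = (u + 4)/(u + 7)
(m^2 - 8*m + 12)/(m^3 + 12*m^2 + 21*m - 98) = (m - 6)/(m^2 + 14*m + 49)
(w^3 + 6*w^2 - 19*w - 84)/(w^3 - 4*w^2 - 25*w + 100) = (w^2 + 10*w + 21)/(w^2 - 25)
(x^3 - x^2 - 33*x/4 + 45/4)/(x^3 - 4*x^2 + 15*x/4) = (x + 3)/x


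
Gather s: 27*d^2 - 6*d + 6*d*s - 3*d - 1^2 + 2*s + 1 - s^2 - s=27*d^2 - 9*d - s^2 + s*(6*d + 1)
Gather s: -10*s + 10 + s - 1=9 - 9*s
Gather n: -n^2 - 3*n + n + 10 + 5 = -n^2 - 2*n + 15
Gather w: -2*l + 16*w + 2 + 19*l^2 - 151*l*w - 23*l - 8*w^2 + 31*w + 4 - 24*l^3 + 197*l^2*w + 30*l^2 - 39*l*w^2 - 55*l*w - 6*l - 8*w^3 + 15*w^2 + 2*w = -24*l^3 + 49*l^2 - 31*l - 8*w^3 + w^2*(7 - 39*l) + w*(197*l^2 - 206*l + 49) + 6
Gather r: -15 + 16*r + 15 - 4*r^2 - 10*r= -4*r^2 + 6*r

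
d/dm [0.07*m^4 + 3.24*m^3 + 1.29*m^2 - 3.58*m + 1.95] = 0.28*m^3 + 9.72*m^2 + 2.58*m - 3.58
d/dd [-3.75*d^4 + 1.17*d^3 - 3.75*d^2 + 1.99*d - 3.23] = -15.0*d^3 + 3.51*d^2 - 7.5*d + 1.99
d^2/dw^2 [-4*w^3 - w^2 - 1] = -24*w - 2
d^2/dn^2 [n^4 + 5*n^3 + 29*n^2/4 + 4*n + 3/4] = 12*n^2 + 30*n + 29/2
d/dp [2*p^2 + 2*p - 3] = 4*p + 2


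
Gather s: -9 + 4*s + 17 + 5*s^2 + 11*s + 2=5*s^2 + 15*s + 10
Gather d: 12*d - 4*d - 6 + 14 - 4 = 8*d + 4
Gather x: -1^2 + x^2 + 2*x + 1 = x^2 + 2*x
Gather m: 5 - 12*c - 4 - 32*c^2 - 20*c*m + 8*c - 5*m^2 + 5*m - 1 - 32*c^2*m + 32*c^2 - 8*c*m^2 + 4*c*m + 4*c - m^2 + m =m^2*(-8*c - 6) + m*(-32*c^2 - 16*c + 6)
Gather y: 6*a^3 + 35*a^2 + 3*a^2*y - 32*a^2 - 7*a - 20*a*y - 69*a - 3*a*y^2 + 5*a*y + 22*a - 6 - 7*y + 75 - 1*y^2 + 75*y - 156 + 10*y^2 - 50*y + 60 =6*a^3 + 3*a^2 - 54*a + y^2*(9 - 3*a) + y*(3*a^2 - 15*a + 18) - 27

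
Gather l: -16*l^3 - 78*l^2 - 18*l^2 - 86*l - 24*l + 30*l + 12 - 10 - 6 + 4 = -16*l^3 - 96*l^2 - 80*l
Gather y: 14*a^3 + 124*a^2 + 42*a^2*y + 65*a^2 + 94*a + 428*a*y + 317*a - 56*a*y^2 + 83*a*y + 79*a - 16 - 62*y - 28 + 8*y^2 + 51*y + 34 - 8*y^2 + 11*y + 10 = 14*a^3 + 189*a^2 - 56*a*y^2 + 490*a + y*(42*a^2 + 511*a)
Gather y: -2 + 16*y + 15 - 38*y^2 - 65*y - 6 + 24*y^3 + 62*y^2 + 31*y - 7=24*y^3 + 24*y^2 - 18*y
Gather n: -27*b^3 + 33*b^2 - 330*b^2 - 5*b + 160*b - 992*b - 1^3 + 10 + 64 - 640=-27*b^3 - 297*b^2 - 837*b - 567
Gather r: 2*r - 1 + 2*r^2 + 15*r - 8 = 2*r^2 + 17*r - 9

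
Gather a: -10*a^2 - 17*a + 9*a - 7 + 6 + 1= -10*a^2 - 8*a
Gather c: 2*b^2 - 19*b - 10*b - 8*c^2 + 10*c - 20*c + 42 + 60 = 2*b^2 - 29*b - 8*c^2 - 10*c + 102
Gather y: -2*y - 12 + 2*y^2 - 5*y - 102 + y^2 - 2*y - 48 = 3*y^2 - 9*y - 162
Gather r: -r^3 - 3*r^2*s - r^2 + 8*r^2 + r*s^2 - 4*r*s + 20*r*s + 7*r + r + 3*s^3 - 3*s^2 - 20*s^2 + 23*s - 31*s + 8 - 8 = -r^3 + r^2*(7 - 3*s) + r*(s^2 + 16*s + 8) + 3*s^3 - 23*s^2 - 8*s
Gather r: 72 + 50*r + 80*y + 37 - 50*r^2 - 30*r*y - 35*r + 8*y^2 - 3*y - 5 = -50*r^2 + r*(15 - 30*y) + 8*y^2 + 77*y + 104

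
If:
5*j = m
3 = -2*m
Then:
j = -3/10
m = -3/2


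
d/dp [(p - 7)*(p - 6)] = 2*p - 13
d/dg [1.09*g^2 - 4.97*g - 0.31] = 2.18*g - 4.97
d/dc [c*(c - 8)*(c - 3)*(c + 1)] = 4*c^3 - 30*c^2 + 26*c + 24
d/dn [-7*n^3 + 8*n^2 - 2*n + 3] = -21*n^2 + 16*n - 2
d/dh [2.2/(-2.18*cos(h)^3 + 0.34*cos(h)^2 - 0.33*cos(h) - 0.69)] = (-14.388*cos(h)^2 + 1.496*cos(h) - 0.726)*sin(h)/(2.18*cos(h)^3 - 0.34*cos(h)^2 + 0.33*cos(h) + 0.69)^2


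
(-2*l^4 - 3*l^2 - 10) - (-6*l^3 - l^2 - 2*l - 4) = -2*l^4 + 6*l^3 - 2*l^2 + 2*l - 6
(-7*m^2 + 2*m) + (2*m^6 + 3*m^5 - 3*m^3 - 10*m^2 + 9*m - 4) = 2*m^6 + 3*m^5 - 3*m^3 - 17*m^2 + 11*m - 4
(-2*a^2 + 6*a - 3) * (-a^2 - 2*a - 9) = 2*a^4 - 2*a^3 + 9*a^2 - 48*a + 27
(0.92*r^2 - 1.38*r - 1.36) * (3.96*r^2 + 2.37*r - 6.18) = 3.6432*r^4 - 3.2844*r^3 - 14.3418*r^2 + 5.3052*r + 8.4048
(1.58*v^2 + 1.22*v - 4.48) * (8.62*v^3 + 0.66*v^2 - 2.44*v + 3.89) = 13.6196*v^5 + 11.5592*v^4 - 41.6676*v^3 + 0.2126*v^2 + 15.677*v - 17.4272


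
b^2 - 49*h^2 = (b - 7*h)*(b + 7*h)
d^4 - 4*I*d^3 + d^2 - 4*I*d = d*(d - 4*I)*(d - I)*(d + I)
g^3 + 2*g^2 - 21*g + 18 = (g - 3)*(g - 1)*(g + 6)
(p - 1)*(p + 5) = p^2 + 4*p - 5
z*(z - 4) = z^2 - 4*z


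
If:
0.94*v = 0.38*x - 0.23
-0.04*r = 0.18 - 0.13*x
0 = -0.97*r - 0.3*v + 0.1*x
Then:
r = 0.04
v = 0.32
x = 1.40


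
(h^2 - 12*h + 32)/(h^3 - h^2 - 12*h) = (h - 8)/(h*(h + 3))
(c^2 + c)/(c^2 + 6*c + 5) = c/(c + 5)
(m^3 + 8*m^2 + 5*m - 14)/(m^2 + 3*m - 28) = (m^2 + m - 2)/(m - 4)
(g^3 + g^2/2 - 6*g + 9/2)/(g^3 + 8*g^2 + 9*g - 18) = (g - 3/2)/(g + 6)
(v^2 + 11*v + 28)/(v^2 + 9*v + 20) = (v + 7)/(v + 5)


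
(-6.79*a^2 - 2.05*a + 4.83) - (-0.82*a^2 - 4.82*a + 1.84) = -5.97*a^2 + 2.77*a + 2.99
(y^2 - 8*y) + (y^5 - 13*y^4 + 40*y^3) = y^5 - 13*y^4 + 40*y^3 + y^2 - 8*y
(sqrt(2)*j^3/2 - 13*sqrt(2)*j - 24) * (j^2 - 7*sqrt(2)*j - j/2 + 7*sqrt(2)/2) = sqrt(2)*j^5/2 - 7*j^4 - sqrt(2)*j^4/4 - 13*sqrt(2)*j^3 + 7*j^3/2 + 13*sqrt(2)*j^2/2 + 158*j^2 - 79*j + 168*sqrt(2)*j - 84*sqrt(2)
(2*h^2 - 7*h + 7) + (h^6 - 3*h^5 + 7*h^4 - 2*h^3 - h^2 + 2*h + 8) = h^6 - 3*h^5 + 7*h^4 - 2*h^3 + h^2 - 5*h + 15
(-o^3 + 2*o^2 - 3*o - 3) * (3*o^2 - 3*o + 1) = -3*o^5 + 9*o^4 - 16*o^3 + 2*o^2 + 6*o - 3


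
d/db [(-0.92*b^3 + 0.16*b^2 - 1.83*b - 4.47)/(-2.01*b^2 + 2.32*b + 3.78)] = (1.8492*b^4 - 4.2688*b^3 - 13.7399*b^2 - 16.7598*b + 3.453)/(4.0401*b^4 - 9.3264*b^3 - 9.8132*b^2 + 17.5392*b + 14.2884)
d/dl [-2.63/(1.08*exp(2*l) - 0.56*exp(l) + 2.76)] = (5.6808*exp(l) - 1.4728)*exp(l)/(1.08*exp(2*l) - 0.56*exp(l) + 2.76)^2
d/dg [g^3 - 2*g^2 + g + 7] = 3*g^2 - 4*g + 1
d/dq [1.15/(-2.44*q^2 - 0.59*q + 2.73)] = (5.612*q + 0.6785)/(2.44*q^2 + 0.59*q - 2.73)^2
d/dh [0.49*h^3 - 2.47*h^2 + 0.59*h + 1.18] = 1.47*h^2 - 4.94*h + 0.59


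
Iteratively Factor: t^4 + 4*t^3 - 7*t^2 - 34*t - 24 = (t + 1)*(t^3 + 3*t^2 - 10*t - 24) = (t - 3)*(t + 1)*(t^2 + 6*t + 8) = (t - 3)*(t + 1)*(t + 2)*(t + 4)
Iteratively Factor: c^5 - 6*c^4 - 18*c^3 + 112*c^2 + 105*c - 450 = (c - 5)*(c^4 - c^3 - 23*c^2 - 3*c + 90) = (c - 5)^2*(c^3 + 4*c^2 - 3*c - 18) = (c - 5)^2*(c + 3)*(c^2 + c - 6) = (c - 5)^2*(c + 3)^2*(c - 2)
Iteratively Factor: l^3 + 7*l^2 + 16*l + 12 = (l + 2)*(l^2 + 5*l + 6) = (l + 2)*(l + 3)*(l + 2)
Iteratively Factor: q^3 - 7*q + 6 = (q + 3)*(q^2 - 3*q + 2) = (q - 2)*(q + 3)*(q - 1)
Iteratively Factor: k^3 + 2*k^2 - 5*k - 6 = (k - 2)*(k^2 + 4*k + 3) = (k - 2)*(k + 3)*(k + 1)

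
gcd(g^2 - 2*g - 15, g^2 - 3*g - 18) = g + 3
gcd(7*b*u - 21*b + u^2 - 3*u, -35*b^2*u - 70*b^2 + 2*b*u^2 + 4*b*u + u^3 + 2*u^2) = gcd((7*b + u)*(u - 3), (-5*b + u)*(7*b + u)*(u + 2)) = 7*b + u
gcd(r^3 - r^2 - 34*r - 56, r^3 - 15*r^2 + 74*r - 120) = 1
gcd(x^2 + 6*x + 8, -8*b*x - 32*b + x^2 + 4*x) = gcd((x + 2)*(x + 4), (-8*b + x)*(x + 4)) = x + 4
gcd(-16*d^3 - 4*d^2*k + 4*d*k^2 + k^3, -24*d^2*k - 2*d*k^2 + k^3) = 4*d + k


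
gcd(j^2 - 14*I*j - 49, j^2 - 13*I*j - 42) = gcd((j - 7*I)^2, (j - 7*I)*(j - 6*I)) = j - 7*I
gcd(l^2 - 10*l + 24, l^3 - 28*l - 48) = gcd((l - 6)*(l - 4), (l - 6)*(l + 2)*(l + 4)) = l - 6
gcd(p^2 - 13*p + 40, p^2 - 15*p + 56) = p - 8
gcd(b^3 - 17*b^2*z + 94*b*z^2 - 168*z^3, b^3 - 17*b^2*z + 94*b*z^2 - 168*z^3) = -b^3 + 17*b^2*z - 94*b*z^2 + 168*z^3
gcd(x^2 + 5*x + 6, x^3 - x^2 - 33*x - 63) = x + 3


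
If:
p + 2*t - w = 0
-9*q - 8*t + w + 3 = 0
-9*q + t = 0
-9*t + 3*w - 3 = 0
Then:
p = 5/3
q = 2/27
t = 2/3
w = 3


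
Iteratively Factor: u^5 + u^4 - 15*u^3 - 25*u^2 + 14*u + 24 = (u - 1)*(u^4 + 2*u^3 - 13*u^2 - 38*u - 24) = (u - 4)*(u - 1)*(u^3 + 6*u^2 + 11*u + 6) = (u - 4)*(u - 1)*(u + 2)*(u^2 + 4*u + 3) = (u - 4)*(u - 1)*(u + 1)*(u + 2)*(u + 3)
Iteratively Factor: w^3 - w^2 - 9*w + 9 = (w - 1)*(w^2 - 9) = (w - 3)*(w - 1)*(w + 3)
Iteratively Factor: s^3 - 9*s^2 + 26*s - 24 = (s - 2)*(s^2 - 7*s + 12) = (s - 4)*(s - 2)*(s - 3)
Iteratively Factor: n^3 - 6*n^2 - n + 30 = (n - 3)*(n^2 - 3*n - 10) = (n - 5)*(n - 3)*(n + 2)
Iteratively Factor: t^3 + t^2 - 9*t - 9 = (t + 3)*(t^2 - 2*t - 3) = (t + 1)*(t + 3)*(t - 3)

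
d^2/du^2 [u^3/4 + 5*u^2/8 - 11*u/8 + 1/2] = 3*u/2 + 5/4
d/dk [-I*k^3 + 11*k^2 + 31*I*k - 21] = -3*I*k^2 + 22*k + 31*I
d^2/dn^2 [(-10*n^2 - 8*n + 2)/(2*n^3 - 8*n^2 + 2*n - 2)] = 2*(-5*n^6 - 12*n^5 + 69*n^4 - 147*n^3 + 87*n^2 + 39*n - 12)/(n^9 - 12*n^8 + 51*n^7 - 91*n^6 + 75*n^5 - 66*n^4 + 28*n^3 - 15*n^2 + 3*n - 1)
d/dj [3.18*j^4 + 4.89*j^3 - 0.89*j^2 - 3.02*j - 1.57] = 12.72*j^3 + 14.67*j^2 - 1.78*j - 3.02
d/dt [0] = 0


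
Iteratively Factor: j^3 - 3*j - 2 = (j + 1)*(j^2 - j - 2) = (j + 1)^2*(j - 2)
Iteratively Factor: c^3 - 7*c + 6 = (c - 2)*(c^2 + 2*c - 3) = (c - 2)*(c - 1)*(c + 3)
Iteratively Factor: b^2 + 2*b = (b)*(b + 2)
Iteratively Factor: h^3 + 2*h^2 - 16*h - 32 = (h + 2)*(h^2 - 16) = (h - 4)*(h + 2)*(h + 4)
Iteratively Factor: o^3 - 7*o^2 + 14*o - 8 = (o - 1)*(o^2 - 6*o + 8) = (o - 2)*(o - 1)*(o - 4)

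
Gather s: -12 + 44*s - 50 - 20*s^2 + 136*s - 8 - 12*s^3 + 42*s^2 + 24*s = -12*s^3 + 22*s^2 + 204*s - 70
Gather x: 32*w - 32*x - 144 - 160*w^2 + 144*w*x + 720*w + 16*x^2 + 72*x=-160*w^2 + 752*w + 16*x^2 + x*(144*w + 40) - 144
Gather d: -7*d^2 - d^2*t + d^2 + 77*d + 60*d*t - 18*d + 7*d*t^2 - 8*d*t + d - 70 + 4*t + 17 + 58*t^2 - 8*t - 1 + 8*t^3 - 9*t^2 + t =d^2*(-t - 6) + d*(7*t^2 + 52*t + 60) + 8*t^3 + 49*t^2 - 3*t - 54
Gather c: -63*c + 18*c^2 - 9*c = 18*c^2 - 72*c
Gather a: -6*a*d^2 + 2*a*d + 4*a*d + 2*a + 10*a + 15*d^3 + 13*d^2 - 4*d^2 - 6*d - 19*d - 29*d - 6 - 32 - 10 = a*(-6*d^2 + 6*d + 12) + 15*d^3 + 9*d^2 - 54*d - 48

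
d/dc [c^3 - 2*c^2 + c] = 3*c^2 - 4*c + 1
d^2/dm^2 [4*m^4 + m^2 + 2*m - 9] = 48*m^2 + 2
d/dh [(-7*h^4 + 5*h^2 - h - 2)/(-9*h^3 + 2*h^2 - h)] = (63*h^6 - 28*h^5 + 66*h^4 - 18*h^3 - 57*h^2 + 8*h - 2)/(h^2*(81*h^4 - 36*h^3 + 22*h^2 - 4*h + 1))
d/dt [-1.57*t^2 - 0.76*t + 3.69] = -3.14*t - 0.76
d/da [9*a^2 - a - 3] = 18*a - 1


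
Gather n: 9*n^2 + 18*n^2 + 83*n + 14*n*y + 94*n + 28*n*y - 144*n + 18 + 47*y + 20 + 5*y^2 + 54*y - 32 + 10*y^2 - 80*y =27*n^2 + n*(42*y + 33) + 15*y^2 + 21*y + 6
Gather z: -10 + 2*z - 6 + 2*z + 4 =4*z - 12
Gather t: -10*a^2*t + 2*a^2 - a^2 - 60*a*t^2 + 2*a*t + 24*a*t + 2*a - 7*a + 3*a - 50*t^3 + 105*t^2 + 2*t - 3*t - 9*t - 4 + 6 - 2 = a^2 - 2*a - 50*t^3 + t^2*(105 - 60*a) + t*(-10*a^2 + 26*a - 10)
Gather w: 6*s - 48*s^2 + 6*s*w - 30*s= -48*s^2 + 6*s*w - 24*s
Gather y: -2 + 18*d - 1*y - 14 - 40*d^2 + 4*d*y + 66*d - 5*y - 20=-40*d^2 + 84*d + y*(4*d - 6) - 36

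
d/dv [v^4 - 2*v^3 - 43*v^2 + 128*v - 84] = 4*v^3 - 6*v^2 - 86*v + 128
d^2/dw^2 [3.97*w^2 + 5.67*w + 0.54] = 7.94000000000000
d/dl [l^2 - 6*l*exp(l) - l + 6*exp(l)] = -6*l*exp(l) + 2*l - 1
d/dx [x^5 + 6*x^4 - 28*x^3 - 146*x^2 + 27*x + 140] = 5*x^4 + 24*x^3 - 84*x^2 - 292*x + 27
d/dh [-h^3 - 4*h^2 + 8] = h*(-3*h - 8)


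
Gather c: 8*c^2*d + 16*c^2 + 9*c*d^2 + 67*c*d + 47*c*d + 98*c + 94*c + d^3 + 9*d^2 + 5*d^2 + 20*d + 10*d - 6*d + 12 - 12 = c^2*(8*d + 16) + c*(9*d^2 + 114*d + 192) + d^3 + 14*d^2 + 24*d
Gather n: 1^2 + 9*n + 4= 9*n + 5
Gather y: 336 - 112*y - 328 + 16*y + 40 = 48 - 96*y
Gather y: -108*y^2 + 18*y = -108*y^2 + 18*y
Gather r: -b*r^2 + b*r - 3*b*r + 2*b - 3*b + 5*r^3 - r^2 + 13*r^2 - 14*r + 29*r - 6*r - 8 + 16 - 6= -b + 5*r^3 + r^2*(12 - b) + r*(9 - 2*b) + 2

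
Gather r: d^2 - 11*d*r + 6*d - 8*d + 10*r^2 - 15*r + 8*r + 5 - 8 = d^2 - 2*d + 10*r^2 + r*(-11*d - 7) - 3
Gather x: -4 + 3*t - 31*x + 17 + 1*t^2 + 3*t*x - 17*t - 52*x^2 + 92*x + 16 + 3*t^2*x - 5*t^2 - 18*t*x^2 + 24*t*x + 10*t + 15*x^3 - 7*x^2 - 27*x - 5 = -4*t^2 - 4*t + 15*x^3 + x^2*(-18*t - 59) + x*(3*t^2 + 27*t + 34) + 24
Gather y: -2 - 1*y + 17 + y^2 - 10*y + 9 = y^2 - 11*y + 24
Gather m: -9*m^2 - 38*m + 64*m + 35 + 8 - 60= -9*m^2 + 26*m - 17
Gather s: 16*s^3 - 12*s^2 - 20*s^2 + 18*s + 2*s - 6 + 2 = 16*s^3 - 32*s^2 + 20*s - 4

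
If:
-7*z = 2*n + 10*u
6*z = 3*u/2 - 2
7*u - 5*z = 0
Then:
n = 66/23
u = -20/69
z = -28/69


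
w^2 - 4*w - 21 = (w - 7)*(w + 3)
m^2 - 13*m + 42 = (m - 7)*(m - 6)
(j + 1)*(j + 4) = j^2 + 5*j + 4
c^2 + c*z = c*(c + z)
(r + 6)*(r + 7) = r^2 + 13*r + 42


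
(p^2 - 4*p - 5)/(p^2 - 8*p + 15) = (p + 1)/(p - 3)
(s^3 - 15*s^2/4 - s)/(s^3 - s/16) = 4*(s - 4)/(4*s - 1)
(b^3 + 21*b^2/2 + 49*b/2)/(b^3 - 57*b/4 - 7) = 2*b*(b + 7)/(2*b^2 - 7*b - 4)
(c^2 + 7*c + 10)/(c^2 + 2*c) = (c + 5)/c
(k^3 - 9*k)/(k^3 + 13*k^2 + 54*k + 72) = k*(k - 3)/(k^2 + 10*k + 24)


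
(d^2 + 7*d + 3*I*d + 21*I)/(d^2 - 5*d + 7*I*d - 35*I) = (d^2 + d*(7 + 3*I) + 21*I)/(d^2 + d*(-5 + 7*I) - 35*I)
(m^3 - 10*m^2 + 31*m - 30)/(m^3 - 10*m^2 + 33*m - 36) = (m^2 - 7*m + 10)/(m^2 - 7*m + 12)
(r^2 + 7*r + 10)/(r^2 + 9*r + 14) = (r + 5)/(r + 7)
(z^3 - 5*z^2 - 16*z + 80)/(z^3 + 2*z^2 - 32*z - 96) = (z^2 - 9*z + 20)/(z^2 - 2*z - 24)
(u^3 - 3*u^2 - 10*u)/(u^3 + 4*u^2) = (u^2 - 3*u - 10)/(u*(u + 4))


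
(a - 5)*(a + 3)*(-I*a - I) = -I*a^3 + I*a^2 + 17*I*a + 15*I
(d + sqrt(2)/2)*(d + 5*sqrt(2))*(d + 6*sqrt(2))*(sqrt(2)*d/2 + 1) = sqrt(2)*d^4/2 + 25*d^3/2 + 47*sqrt(2)*d^2 + 101*d + 30*sqrt(2)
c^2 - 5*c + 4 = (c - 4)*(c - 1)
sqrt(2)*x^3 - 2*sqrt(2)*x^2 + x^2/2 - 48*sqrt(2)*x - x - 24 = (x - 8)*(x + 6)*(sqrt(2)*x + 1/2)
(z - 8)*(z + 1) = z^2 - 7*z - 8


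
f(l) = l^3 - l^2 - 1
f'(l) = 3*l^2 - 2*l = l*(3*l - 2)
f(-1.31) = -4.96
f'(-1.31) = 7.77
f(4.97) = 97.06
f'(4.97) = 64.16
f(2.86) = 14.21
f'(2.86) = 18.82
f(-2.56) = -24.33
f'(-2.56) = 24.78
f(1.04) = -0.96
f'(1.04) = 1.16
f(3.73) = 36.98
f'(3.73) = 34.28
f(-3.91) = -76.06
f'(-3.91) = 53.68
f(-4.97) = -148.46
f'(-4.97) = 84.04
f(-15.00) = -3601.00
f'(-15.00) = 705.00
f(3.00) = 17.00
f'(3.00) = 21.00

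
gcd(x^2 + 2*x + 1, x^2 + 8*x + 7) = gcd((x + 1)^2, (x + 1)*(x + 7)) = x + 1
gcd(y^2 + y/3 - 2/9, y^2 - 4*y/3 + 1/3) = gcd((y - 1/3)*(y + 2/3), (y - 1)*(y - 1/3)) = y - 1/3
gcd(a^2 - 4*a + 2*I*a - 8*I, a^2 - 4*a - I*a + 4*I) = a - 4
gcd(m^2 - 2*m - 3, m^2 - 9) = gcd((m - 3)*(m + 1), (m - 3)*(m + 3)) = m - 3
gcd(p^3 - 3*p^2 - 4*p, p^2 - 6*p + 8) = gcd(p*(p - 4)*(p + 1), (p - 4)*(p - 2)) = p - 4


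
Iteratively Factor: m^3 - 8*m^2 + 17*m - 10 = (m - 5)*(m^2 - 3*m + 2) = (m - 5)*(m - 2)*(m - 1)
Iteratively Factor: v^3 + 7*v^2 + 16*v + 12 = (v + 2)*(v^2 + 5*v + 6) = (v + 2)^2*(v + 3)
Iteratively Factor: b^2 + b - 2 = (b - 1)*(b + 2)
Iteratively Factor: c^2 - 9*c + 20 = (c - 5)*(c - 4)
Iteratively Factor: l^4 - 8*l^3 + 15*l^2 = (l - 5)*(l^3 - 3*l^2) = l*(l - 5)*(l^2 - 3*l) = l*(l - 5)*(l - 3)*(l)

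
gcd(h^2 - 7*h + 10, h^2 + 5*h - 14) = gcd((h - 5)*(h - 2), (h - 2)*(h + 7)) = h - 2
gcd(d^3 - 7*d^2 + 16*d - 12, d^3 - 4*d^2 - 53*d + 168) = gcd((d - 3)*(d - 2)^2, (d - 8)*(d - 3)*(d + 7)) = d - 3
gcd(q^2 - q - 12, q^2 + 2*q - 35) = 1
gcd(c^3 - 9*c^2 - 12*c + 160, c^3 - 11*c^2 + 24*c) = c - 8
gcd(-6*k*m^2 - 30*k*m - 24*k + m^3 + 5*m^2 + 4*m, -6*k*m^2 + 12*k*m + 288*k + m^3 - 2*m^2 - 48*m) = 6*k - m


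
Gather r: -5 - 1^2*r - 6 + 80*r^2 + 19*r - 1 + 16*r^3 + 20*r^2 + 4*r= 16*r^3 + 100*r^2 + 22*r - 12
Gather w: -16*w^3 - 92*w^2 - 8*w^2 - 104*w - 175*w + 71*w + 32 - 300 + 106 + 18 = -16*w^3 - 100*w^2 - 208*w - 144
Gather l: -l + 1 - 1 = -l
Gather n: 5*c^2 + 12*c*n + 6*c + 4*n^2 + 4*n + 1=5*c^2 + 6*c + 4*n^2 + n*(12*c + 4) + 1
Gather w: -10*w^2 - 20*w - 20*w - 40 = -10*w^2 - 40*w - 40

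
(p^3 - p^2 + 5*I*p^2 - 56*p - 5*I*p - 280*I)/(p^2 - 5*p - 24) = (p^2 + p*(7 + 5*I) + 35*I)/(p + 3)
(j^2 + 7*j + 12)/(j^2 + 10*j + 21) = (j + 4)/(j + 7)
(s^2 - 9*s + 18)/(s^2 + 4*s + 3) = (s^2 - 9*s + 18)/(s^2 + 4*s + 3)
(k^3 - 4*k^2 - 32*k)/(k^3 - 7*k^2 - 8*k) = (k + 4)/(k + 1)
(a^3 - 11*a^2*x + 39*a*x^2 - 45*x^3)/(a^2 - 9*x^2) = (a^2 - 8*a*x + 15*x^2)/(a + 3*x)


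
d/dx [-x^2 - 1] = -2*x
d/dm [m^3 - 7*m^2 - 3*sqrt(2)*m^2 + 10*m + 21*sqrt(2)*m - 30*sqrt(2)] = 3*m^2 - 14*m - 6*sqrt(2)*m + 10 + 21*sqrt(2)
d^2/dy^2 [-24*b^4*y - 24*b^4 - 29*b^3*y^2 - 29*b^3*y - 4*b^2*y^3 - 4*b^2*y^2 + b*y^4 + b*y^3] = 2*b*(-29*b^2 - 12*b*y - 4*b + 6*y^2 + 3*y)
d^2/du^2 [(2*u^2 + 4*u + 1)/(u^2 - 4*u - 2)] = 6*(4*u^3 + 5*u^2 + 4*u - 2)/(u^6 - 12*u^5 + 42*u^4 - 16*u^3 - 84*u^2 - 48*u - 8)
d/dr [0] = 0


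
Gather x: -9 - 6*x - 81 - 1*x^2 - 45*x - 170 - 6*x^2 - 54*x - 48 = -7*x^2 - 105*x - 308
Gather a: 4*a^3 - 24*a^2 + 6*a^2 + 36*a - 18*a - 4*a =4*a^3 - 18*a^2 + 14*a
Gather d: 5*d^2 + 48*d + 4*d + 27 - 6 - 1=5*d^2 + 52*d + 20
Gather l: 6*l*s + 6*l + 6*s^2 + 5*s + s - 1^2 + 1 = l*(6*s + 6) + 6*s^2 + 6*s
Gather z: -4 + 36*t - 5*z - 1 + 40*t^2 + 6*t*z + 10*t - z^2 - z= 40*t^2 + 46*t - z^2 + z*(6*t - 6) - 5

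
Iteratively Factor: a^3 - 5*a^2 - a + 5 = (a + 1)*(a^2 - 6*a + 5) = (a - 1)*(a + 1)*(a - 5)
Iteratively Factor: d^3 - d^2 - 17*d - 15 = (d + 1)*(d^2 - 2*d - 15) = (d - 5)*(d + 1)*(d + 3)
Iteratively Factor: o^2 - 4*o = (o)*(o - 4)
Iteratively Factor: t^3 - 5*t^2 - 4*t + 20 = (t - 2)*(t^2 - 3*t - 10) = (t - 2)*(t + 2)*(t - 5)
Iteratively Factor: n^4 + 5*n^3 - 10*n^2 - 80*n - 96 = (n - 4)*(n^3 + 9*n^2 + 26*n + 24) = (n - 4)*(n + 4)*(n^2 + 5*n + 6) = (n - 4)*(n + 3)*(n + 4)*(n + 2)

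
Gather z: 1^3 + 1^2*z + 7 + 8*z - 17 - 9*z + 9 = 0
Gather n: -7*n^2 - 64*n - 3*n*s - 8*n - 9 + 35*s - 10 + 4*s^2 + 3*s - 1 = -7*n^2 + n*(-3*s - 72) + 4*s^2 + 38*s - 20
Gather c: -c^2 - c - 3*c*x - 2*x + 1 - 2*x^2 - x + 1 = -c^2 + c*(-3*x - 1) - 2*x^2 - 3*x + 2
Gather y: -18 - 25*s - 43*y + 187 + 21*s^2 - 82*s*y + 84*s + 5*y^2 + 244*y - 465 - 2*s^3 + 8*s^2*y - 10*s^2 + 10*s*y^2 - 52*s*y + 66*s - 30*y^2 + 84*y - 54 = -2*s^3 + 11*s^2 + 125*s + y^2*(10*s - 25) + y*(8*s^2 - 134*s + 285) - 350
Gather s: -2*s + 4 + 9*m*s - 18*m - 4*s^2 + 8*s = -18*m - 4*s^2 + s*(9*m + 6) + 4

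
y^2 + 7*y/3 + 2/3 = (y + 1/3)*(y + 2)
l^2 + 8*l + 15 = (l + 3)*(l + 5)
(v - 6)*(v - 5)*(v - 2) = v^3 - 13*v^2 + 52*v - 60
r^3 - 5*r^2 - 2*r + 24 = (r - 4)*(r - 3)*(r + 2)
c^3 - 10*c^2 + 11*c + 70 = (c - 7)*(c - 5)*(c + 2)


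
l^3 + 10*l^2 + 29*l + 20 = (l + 1)*(l + 4)*(l + 5)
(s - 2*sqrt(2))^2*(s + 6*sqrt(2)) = s^3 + 2*sqrt(2)*s^2 - 40*s + 48*sqrt(2)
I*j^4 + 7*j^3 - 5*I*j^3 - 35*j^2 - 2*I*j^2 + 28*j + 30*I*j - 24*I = (j - 4)*(j - 6*I)*(j - I)*(I*j - I)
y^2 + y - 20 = (y - 4)*(y + 5)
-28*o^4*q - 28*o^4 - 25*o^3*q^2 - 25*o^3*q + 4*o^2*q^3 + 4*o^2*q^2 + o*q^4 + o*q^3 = (-4*o + q)*(o + q)*(7*o + q)*(o*q + o)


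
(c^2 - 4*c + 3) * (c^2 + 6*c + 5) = c^4 + 2*c^3 - 16*c^2 - 2*c + 15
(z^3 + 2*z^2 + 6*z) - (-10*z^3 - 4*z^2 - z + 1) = 11*z^3 + 6*z^2 + 7*z - 1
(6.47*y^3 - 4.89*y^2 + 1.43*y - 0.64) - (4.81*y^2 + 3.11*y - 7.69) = 6.47*y^3 - 9.7*y^2 - 1.68*y + 7.05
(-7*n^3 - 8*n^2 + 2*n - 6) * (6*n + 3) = -42*n^4 - 69*n^3 - 12*n^2 - 30*n - 18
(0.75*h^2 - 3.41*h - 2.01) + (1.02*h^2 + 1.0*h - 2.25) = 1.77*h^2 - 2.41*h - 4.26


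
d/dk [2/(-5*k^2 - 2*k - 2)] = 4*(5*k + 1)/(5*k^2 + 2*k + 2)^2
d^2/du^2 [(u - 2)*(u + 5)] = 2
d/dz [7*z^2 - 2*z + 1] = 14*z - 2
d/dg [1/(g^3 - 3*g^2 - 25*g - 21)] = (-3*g^2 + 6*g + 25)/(-g^3 + 3*g^2 + 25*g + 21)^2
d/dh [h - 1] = 1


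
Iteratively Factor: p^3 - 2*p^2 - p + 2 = (p + 1)*(p^2 - 3*p + 2) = (p - 1)*(p + 1)*(p - 2)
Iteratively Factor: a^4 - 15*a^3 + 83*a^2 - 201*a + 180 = (a - 3)*(a^3 - 12*a^2 + 47*a - 60) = (a - 4)*(a - 3)*(a^2 - 8*a + 15) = (a - 4)*(a - 3)^2*(a - 5)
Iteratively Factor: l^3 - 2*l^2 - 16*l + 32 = (l - 4)*(l^2 + 2*l - 8) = (l - 4)*(l - 2)*(l + 4)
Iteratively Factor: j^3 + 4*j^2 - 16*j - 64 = (j + 4)*(j^2 - 16) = (j - 4)*(j + 4)*(j + 4)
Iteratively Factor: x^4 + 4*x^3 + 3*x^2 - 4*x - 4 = (x + 2)*(x^3 + 2*x^2 - x - 2) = (x + 1)*(x + 2)*(x^2 + x - 2) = (x - 1)*(x + 1)*(x + 2)*(x + 2)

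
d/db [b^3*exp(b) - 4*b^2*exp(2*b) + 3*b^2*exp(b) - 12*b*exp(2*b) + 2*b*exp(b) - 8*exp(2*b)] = (b^3 - 8*b^2*exp(b) + 6*b^2 - 32*b*exp(b) + 8*b - 28*exp(b) + 2)*exp(b)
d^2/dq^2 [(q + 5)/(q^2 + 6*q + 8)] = 2*(4*(q + 3)^2*(q + 5) - (3*q + 11)*(q^2 + 6*q + 8))/(q^2 + 6*q + 8)^3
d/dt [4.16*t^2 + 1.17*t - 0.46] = 8.32*t + 1.17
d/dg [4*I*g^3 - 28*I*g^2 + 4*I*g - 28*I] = I*(12*g^2 - 56*g + 4)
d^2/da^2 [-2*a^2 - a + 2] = -4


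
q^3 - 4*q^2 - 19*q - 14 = (q - 7)*(q + 1)*(q + 2)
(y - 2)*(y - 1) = y^2 - 3*y + 2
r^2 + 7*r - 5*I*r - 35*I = (r + 7)*(r - 5*I)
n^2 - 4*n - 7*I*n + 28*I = (n - 4)*(n - 7*I)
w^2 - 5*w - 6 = (w - 6)*(w + 1)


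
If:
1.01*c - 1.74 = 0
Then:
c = 1.72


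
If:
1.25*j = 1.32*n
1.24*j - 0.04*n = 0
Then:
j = 0.00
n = 0.00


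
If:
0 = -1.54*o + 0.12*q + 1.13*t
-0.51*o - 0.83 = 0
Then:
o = -1.63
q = -9.41666666666667*t - 20.8856209150327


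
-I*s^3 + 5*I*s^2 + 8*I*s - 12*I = (s - 6)*(s + 2)*(-I*s + I)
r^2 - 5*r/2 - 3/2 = (r - 3)*(r + 1/2)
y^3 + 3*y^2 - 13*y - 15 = (y - 3)*(y + 1)*(y + 5)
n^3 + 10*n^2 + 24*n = n*(n + 4)*(n + 6)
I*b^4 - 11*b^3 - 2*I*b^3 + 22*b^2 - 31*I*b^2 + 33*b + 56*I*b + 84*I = (b - 3)*(b + 4*I)*(b + 7*I)*(I*b + I)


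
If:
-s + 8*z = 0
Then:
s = 8*z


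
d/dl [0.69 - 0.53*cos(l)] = 0.53*sin(l)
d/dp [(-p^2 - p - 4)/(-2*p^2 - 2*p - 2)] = -(6*p + 3)/(2*(p^2 + p + 1)^2)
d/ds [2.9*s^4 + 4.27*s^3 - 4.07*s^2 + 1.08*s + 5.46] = 11.6*s^3 + 12.81*s^2 - 8.14*s + 1.08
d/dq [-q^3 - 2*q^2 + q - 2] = -3*q^2 - 4*q + 1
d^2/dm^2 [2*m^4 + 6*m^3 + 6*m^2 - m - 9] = 24*m^2 + 36*m + 12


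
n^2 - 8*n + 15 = (n - 5)*(n - 3)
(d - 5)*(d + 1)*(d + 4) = d^3 - 21*d - 20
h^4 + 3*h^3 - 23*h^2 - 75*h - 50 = (h - 5)*(h + 1)*(h + 2)*(h + 5)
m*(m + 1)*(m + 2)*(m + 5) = m^4 + 8*m^3 + 17*m^2 + 10*m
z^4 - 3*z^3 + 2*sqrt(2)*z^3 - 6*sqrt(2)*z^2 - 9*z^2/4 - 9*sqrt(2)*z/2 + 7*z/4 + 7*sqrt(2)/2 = (z - 7/2)*(z - 1/2)*(z + 1)*(z + 2*sqrt(2))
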